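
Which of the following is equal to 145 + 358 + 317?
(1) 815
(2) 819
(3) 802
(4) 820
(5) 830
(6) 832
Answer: 4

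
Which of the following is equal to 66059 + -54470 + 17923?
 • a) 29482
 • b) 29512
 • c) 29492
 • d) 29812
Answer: b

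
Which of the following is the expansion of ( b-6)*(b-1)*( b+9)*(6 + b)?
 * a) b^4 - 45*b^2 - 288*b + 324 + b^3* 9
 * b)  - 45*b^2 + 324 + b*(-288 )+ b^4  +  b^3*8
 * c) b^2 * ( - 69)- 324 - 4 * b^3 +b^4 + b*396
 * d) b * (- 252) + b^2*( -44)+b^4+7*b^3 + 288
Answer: b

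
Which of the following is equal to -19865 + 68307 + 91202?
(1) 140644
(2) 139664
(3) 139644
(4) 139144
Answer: 3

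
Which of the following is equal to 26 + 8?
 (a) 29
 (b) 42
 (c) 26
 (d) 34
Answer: d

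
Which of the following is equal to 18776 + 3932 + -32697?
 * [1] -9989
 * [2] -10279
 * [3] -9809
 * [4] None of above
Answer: 1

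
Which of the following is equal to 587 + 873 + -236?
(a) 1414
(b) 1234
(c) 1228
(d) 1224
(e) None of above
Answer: d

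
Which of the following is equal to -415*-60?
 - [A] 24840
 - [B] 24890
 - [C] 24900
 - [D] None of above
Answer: C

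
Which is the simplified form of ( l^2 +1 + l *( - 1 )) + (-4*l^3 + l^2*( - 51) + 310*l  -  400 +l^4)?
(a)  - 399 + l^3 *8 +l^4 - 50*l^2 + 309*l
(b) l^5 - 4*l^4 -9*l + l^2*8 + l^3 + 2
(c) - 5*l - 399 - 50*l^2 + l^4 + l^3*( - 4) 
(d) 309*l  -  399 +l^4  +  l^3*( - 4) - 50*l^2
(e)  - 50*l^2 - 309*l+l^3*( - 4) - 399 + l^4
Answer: d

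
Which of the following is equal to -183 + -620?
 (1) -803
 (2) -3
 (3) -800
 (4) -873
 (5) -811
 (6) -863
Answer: 1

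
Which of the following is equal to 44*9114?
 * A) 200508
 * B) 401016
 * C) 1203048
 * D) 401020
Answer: B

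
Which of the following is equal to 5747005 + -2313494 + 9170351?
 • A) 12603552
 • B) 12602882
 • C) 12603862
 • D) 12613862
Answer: C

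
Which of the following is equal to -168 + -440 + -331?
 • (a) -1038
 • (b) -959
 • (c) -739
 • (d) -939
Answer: d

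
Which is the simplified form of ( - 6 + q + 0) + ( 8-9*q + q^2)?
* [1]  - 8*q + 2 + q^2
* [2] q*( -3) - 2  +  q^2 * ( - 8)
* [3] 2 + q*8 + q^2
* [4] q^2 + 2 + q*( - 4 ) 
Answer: 1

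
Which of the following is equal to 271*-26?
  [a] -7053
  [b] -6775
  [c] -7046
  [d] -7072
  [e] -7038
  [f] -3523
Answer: c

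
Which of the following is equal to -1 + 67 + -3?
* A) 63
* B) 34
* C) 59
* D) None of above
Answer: A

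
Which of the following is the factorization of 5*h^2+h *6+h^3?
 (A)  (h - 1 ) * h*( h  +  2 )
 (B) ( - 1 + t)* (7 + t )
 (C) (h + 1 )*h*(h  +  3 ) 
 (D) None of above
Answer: D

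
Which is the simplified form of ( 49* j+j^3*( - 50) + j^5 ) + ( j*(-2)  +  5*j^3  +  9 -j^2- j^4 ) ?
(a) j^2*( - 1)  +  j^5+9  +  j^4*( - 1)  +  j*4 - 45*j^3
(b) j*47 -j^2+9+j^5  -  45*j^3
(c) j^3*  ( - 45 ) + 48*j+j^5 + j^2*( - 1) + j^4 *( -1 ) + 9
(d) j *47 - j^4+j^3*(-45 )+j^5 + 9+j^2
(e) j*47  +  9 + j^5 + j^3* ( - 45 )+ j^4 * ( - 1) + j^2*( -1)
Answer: e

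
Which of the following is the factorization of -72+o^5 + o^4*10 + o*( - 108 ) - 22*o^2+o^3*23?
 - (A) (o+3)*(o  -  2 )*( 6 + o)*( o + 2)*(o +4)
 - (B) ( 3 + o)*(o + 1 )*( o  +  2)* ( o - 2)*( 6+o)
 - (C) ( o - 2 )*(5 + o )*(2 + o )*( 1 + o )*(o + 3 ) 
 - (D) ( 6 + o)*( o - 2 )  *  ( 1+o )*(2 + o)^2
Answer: B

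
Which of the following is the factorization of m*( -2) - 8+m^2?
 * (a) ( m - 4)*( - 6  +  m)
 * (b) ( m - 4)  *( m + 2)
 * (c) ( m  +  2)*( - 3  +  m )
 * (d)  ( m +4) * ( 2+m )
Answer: b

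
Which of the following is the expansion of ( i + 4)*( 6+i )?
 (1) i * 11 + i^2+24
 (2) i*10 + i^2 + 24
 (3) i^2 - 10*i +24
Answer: 2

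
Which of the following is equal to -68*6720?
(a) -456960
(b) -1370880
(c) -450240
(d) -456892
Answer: a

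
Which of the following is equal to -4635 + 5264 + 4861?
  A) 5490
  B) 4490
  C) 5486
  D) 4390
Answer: A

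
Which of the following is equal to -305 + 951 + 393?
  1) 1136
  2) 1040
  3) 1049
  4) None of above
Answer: 4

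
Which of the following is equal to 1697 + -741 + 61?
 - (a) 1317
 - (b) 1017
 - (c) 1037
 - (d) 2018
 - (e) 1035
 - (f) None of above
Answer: b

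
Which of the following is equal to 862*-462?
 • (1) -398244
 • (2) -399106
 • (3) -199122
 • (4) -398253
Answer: 1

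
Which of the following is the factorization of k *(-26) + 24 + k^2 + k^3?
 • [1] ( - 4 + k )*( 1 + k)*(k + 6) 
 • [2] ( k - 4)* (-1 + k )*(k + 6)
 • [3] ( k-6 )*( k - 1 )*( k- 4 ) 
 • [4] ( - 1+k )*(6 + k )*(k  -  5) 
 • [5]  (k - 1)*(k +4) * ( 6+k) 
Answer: 2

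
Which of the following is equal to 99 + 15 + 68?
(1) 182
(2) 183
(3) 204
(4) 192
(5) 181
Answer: 1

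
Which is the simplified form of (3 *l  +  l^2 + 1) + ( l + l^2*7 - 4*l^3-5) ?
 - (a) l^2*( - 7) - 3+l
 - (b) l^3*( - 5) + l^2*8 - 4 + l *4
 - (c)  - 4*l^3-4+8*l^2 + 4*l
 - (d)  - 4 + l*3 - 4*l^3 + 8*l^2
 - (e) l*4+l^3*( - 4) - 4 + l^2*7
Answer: c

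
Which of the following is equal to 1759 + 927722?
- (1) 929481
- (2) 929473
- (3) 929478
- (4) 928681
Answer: 1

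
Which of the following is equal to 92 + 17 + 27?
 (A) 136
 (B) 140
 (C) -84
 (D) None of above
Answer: A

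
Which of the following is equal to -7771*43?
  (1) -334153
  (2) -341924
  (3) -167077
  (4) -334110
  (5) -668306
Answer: 1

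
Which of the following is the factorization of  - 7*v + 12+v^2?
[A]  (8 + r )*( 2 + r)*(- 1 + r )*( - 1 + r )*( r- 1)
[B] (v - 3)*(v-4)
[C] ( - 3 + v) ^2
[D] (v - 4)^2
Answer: B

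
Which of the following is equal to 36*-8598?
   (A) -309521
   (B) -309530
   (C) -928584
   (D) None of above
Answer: D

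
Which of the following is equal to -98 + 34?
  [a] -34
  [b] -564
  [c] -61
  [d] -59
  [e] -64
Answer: e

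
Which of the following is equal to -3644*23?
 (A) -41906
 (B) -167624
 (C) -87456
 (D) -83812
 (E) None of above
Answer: D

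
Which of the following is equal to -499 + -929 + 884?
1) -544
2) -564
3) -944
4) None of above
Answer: 1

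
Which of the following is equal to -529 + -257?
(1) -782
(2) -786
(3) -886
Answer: 2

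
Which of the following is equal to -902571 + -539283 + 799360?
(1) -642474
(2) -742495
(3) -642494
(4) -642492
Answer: 3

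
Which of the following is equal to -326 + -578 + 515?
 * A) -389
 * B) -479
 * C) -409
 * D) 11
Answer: A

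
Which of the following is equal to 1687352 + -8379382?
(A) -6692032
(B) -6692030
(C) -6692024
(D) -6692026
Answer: B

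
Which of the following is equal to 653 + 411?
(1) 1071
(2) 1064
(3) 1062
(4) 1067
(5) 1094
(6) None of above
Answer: 2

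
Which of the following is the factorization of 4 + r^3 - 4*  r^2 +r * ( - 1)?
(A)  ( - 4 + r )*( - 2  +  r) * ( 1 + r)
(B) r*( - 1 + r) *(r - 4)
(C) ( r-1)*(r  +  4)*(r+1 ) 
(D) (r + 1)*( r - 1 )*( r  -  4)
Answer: D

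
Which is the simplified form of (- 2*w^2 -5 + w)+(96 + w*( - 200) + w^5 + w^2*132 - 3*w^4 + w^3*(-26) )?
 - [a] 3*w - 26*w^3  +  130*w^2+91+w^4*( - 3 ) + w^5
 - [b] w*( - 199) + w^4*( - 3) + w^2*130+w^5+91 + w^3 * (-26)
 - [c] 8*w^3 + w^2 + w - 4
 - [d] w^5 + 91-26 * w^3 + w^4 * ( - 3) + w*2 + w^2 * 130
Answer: b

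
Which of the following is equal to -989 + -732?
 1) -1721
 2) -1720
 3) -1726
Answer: 1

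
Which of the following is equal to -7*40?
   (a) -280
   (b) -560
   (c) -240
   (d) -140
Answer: a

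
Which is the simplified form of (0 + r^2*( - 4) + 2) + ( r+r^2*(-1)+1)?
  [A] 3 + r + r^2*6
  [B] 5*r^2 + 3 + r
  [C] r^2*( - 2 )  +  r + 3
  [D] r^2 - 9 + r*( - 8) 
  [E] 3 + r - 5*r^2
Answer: E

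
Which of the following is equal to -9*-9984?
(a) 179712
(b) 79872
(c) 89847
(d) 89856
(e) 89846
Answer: d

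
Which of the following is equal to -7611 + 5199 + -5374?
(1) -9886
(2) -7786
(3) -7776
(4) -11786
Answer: 2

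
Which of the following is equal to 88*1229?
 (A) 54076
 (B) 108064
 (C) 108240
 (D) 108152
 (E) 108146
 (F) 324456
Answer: D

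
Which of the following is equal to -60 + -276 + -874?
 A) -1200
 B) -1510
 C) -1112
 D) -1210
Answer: D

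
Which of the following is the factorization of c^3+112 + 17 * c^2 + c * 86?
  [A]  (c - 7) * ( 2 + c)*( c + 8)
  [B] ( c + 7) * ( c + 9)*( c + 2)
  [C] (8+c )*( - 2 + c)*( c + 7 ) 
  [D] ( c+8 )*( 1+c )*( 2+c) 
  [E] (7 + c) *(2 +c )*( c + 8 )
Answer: E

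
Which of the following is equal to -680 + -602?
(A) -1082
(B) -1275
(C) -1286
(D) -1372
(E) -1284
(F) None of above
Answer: F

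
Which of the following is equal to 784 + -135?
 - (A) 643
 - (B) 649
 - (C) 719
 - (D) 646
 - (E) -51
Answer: B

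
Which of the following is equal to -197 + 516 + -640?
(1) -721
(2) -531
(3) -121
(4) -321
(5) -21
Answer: 4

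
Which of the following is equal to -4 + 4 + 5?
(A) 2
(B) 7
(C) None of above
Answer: C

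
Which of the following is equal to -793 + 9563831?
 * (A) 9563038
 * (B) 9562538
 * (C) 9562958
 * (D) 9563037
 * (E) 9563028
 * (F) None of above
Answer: A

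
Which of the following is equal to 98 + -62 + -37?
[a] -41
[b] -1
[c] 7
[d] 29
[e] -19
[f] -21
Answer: b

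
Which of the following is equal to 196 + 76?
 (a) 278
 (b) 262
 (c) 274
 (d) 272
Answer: d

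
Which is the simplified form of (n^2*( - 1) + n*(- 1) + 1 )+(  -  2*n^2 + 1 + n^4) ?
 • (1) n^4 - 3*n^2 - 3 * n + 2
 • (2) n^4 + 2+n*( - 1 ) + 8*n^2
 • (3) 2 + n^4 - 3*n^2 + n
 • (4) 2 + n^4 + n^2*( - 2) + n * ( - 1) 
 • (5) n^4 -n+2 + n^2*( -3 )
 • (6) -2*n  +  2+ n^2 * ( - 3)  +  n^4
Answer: 5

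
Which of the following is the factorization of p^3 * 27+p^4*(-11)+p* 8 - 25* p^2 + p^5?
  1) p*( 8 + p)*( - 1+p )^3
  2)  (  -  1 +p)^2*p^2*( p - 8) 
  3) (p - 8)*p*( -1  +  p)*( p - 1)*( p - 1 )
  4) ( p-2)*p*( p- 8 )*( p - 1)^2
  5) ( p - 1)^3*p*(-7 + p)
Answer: 3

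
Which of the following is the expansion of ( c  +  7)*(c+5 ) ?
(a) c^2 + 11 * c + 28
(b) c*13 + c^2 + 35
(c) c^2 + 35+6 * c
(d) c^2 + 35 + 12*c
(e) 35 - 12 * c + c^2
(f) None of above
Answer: d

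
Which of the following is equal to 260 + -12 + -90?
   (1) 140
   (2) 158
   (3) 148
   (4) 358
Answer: 2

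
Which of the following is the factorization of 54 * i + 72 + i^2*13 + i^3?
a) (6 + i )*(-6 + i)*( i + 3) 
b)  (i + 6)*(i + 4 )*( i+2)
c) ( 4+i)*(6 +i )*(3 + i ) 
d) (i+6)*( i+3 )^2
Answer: c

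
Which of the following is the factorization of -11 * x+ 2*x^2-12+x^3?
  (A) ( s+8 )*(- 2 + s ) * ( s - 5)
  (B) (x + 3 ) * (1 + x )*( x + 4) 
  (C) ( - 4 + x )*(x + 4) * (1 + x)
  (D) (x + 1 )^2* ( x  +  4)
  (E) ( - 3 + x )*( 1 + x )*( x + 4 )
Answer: E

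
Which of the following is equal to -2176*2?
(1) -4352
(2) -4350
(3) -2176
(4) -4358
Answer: 1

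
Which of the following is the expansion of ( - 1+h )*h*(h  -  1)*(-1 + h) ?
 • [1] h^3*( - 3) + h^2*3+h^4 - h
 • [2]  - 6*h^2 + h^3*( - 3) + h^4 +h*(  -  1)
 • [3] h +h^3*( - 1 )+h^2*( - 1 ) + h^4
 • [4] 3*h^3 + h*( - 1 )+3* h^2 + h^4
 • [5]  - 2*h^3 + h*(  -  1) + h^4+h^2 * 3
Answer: 1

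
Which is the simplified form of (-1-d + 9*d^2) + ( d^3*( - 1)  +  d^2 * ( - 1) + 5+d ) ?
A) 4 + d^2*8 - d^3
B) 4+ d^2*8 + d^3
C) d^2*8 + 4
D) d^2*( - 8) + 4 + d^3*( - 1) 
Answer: A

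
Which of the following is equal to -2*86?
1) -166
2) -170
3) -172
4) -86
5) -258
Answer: 3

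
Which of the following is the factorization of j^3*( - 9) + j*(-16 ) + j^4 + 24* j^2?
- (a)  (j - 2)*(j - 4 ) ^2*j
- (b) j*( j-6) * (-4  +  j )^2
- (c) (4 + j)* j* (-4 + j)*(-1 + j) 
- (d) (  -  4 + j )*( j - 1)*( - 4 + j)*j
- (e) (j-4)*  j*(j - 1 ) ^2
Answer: d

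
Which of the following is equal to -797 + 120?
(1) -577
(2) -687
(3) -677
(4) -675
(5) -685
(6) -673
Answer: 3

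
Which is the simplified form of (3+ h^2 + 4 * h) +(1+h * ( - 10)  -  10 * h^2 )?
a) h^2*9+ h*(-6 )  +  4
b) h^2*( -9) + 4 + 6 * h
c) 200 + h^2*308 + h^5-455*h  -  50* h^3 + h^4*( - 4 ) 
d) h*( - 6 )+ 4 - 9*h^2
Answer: d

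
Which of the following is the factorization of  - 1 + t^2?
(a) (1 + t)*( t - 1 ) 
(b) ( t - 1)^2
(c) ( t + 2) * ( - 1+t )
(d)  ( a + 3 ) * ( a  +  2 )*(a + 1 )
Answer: a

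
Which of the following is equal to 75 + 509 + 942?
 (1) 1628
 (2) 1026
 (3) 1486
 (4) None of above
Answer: 4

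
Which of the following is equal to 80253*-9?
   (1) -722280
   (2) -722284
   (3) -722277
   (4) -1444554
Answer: 3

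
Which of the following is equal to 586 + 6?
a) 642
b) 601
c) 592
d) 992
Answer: c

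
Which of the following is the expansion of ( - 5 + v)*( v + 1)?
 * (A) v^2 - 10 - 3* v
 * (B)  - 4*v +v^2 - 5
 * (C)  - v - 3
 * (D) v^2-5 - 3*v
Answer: B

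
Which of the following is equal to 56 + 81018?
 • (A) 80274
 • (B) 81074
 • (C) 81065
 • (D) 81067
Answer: B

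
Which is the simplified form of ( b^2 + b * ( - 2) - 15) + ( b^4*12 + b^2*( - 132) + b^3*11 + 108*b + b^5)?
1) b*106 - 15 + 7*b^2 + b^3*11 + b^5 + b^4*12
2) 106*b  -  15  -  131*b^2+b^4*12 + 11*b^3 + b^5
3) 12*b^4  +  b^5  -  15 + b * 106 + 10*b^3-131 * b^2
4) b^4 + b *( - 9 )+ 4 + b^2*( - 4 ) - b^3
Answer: 2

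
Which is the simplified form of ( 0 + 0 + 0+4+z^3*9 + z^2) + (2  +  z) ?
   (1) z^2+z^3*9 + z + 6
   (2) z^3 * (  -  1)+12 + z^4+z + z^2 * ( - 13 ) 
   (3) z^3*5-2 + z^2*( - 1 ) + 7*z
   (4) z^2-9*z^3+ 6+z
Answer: 1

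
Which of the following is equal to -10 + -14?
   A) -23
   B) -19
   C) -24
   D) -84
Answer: C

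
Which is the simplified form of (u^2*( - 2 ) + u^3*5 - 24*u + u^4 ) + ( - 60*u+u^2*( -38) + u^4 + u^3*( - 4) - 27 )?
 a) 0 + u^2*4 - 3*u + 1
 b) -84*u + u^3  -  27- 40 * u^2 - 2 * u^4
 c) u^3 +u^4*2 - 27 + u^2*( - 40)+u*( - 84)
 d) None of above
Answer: c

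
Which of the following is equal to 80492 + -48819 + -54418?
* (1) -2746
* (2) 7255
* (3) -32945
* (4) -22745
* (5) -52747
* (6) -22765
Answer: 4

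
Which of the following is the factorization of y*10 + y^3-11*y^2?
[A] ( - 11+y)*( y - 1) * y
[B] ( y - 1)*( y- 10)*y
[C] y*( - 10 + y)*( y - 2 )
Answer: B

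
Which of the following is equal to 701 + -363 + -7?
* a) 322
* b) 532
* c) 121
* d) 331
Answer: d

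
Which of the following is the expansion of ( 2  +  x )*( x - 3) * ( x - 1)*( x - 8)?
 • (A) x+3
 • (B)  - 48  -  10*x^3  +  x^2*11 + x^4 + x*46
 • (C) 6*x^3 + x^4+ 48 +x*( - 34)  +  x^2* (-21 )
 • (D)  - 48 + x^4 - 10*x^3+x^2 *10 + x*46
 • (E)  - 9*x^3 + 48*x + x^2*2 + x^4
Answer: B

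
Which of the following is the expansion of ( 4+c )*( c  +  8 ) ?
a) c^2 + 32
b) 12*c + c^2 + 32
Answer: b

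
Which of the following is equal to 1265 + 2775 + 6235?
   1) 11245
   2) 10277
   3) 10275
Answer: 3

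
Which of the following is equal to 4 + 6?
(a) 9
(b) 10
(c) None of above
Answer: b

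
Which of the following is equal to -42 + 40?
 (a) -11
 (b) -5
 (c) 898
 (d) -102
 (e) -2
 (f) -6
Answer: e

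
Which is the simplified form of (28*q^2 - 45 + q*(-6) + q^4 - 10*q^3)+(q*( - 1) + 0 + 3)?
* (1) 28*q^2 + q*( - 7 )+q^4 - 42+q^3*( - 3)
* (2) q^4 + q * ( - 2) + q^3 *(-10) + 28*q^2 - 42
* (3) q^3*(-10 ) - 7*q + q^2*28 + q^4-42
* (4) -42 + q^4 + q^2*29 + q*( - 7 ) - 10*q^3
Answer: 3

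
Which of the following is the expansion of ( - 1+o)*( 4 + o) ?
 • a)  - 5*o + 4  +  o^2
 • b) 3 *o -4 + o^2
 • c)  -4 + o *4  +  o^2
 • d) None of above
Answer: b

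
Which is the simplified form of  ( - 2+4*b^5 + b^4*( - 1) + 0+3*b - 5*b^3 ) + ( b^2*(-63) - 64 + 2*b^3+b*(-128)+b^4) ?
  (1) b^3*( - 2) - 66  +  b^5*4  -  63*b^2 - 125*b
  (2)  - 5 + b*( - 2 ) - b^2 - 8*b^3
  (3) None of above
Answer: 3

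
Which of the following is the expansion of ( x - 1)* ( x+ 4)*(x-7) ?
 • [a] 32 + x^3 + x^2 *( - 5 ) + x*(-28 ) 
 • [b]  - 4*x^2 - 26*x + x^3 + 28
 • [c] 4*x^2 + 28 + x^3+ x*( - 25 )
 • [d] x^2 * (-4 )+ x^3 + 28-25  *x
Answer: d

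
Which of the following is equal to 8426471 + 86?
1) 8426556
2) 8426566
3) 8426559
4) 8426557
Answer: 4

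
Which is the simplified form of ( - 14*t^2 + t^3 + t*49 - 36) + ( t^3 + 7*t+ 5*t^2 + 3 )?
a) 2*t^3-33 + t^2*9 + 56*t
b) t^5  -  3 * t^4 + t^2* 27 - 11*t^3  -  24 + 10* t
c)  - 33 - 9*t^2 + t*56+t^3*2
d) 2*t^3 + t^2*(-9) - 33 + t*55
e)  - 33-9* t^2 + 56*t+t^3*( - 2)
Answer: c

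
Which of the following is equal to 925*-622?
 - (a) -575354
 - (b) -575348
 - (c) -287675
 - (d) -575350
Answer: d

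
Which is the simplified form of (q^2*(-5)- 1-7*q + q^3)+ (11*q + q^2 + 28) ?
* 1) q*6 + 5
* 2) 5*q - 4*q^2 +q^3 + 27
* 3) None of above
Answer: 3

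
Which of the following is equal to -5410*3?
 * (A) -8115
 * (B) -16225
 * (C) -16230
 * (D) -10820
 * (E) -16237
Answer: C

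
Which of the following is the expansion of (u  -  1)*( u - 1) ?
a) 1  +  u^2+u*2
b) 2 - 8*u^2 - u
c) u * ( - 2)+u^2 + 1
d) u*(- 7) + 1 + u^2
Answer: c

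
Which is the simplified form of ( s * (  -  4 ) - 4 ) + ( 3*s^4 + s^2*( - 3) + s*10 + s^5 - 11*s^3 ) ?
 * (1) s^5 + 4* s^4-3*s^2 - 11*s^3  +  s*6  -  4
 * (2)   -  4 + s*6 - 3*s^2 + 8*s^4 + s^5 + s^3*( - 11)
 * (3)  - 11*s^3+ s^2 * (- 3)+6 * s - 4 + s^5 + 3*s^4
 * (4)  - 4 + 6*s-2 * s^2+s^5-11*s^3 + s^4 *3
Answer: 3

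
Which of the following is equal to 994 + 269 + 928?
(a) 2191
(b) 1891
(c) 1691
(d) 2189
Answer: a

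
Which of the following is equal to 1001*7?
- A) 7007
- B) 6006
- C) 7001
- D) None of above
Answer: A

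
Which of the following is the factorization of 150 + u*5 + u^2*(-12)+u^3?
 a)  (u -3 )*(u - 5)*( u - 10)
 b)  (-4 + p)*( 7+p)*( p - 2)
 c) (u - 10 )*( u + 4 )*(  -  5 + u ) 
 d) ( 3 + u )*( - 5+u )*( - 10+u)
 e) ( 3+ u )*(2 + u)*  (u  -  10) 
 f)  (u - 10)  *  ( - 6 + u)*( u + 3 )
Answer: d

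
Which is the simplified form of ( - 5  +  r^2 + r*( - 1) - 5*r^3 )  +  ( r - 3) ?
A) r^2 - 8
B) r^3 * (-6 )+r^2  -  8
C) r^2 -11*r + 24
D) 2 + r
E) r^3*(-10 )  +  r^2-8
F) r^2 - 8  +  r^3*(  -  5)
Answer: F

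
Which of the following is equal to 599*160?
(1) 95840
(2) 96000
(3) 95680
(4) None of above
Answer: 1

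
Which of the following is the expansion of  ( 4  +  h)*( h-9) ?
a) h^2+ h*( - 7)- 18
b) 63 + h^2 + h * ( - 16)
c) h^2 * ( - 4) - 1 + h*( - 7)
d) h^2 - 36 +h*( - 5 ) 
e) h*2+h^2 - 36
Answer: d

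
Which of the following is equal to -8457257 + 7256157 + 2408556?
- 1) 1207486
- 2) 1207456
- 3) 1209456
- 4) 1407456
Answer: 2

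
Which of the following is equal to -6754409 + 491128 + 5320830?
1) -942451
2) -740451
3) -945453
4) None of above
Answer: 1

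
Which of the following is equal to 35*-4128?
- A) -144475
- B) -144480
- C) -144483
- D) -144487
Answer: B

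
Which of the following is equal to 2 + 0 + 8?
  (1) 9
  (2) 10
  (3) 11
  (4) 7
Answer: 2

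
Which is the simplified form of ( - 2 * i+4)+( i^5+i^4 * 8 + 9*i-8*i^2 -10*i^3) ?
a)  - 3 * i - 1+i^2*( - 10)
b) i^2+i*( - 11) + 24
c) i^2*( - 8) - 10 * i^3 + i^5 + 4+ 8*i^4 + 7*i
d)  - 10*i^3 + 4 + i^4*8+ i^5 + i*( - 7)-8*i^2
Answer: c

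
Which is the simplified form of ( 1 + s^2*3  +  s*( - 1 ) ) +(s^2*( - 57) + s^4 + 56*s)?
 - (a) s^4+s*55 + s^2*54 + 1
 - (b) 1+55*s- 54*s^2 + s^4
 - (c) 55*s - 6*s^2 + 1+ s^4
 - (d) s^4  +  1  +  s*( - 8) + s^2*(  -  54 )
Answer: b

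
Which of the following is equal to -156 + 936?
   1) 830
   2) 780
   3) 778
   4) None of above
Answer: 2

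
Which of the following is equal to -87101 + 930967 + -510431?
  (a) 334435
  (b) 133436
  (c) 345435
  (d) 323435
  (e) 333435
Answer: e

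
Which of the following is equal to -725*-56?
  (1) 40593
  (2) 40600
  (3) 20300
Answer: 2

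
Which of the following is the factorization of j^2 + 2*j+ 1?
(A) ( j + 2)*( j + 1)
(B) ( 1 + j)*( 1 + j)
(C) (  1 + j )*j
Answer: B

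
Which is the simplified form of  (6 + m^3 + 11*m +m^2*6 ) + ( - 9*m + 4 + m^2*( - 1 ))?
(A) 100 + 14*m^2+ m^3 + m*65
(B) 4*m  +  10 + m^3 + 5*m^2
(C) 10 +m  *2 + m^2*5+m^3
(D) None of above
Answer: C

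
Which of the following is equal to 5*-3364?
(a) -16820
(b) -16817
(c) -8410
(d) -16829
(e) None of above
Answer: a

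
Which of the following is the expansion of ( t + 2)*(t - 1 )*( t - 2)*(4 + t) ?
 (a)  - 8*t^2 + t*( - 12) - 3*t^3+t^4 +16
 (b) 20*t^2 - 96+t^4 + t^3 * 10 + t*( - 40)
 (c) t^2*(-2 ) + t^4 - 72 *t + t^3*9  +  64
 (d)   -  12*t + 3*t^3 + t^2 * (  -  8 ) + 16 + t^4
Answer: d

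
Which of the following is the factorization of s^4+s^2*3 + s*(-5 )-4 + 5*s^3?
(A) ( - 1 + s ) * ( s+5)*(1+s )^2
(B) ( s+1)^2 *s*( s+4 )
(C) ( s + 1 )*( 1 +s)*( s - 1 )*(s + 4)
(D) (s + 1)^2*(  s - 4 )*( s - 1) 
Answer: C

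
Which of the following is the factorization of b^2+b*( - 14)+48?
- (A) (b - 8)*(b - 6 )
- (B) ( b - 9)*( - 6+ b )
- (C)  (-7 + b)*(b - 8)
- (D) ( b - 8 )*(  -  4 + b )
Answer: A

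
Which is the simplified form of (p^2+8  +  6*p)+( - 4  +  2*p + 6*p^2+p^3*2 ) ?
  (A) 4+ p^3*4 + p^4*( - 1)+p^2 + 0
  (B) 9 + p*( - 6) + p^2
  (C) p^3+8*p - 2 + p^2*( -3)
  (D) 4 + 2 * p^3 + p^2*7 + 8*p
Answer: D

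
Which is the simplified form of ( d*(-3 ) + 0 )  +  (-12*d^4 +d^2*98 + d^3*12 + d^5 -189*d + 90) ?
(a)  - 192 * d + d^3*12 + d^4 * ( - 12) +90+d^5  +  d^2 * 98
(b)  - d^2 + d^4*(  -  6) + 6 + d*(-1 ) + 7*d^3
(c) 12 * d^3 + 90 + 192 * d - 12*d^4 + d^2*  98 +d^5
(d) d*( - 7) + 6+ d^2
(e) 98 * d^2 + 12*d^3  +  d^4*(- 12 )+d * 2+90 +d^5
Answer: a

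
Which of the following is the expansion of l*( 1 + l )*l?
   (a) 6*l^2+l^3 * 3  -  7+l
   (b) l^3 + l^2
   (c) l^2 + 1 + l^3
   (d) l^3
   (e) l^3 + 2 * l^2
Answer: b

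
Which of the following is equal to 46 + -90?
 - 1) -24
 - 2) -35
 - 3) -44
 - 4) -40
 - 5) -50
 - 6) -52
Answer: 3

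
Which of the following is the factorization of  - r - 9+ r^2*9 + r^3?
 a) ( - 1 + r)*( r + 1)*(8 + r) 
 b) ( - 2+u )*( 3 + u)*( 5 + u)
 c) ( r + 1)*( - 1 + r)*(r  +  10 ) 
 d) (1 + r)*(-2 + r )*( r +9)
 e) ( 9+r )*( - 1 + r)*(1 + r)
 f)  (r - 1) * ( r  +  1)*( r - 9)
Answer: e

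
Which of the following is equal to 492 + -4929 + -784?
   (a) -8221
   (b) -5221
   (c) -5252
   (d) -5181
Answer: b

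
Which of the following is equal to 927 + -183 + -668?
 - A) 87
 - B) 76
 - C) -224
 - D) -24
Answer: B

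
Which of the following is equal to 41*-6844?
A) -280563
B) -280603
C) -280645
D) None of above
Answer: D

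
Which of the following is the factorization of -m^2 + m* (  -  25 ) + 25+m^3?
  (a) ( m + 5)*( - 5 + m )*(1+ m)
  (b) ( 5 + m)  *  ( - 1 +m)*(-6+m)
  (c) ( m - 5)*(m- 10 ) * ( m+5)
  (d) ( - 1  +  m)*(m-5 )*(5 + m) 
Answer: d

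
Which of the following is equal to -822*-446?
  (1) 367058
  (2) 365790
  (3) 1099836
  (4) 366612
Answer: 4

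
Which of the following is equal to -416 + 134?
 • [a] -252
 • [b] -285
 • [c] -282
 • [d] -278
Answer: c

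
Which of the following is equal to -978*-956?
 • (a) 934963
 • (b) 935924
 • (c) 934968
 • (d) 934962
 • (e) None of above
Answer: c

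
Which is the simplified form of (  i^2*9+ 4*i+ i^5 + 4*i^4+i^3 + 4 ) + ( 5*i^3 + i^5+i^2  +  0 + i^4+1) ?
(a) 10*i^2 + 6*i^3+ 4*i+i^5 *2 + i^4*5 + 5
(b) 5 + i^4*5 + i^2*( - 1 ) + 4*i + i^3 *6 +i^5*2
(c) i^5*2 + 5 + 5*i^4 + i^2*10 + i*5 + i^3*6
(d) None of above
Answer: a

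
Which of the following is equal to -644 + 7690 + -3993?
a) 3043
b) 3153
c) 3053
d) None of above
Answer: c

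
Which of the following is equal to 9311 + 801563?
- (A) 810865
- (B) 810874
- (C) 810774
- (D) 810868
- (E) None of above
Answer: B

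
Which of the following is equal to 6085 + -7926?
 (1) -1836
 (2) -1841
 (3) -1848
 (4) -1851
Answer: 2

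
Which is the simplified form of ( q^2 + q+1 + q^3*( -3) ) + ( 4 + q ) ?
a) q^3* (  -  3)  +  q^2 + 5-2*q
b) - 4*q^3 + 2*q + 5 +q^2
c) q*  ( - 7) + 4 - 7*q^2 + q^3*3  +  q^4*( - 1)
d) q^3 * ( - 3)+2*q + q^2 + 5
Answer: d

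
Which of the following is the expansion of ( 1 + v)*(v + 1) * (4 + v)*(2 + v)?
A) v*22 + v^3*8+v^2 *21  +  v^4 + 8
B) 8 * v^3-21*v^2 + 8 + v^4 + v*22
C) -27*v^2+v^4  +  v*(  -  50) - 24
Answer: A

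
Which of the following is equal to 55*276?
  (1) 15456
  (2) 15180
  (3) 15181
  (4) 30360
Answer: 2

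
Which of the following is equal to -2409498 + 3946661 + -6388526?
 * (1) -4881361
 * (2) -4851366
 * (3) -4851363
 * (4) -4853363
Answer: 3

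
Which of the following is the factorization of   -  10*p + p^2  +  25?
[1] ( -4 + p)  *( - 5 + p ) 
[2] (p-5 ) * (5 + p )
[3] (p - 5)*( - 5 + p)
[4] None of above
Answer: 3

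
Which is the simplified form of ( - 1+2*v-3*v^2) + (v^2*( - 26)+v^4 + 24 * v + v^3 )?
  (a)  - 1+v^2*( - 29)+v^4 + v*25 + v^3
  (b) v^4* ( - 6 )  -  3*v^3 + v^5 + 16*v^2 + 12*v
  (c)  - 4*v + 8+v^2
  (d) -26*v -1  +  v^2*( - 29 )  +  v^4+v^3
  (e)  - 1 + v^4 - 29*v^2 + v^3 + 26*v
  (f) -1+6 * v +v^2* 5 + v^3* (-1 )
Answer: e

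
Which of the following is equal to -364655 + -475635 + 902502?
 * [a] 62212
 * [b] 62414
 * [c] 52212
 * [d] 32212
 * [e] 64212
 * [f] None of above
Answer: a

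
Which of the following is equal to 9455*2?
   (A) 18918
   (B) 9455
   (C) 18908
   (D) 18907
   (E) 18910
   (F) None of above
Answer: E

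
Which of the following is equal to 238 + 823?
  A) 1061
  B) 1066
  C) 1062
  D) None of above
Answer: A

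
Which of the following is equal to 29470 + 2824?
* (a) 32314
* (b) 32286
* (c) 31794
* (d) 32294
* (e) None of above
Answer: d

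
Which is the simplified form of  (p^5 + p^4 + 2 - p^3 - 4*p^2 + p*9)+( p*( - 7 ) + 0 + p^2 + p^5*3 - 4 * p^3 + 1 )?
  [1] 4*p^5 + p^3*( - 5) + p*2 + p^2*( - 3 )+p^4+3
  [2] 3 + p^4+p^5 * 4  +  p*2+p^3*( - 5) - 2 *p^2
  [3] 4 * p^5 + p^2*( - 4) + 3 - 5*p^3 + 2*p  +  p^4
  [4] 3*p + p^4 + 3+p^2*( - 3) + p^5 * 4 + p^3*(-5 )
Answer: 1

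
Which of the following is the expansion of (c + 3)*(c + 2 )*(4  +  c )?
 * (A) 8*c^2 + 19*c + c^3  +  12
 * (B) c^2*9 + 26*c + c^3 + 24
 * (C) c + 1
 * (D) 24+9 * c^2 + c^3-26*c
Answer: B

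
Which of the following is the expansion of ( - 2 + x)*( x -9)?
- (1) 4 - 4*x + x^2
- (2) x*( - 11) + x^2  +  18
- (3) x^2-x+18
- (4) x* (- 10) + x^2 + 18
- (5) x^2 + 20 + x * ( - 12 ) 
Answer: 2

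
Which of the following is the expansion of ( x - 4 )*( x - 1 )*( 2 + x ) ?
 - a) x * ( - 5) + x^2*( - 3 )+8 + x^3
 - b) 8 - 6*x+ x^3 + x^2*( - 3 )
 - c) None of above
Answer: b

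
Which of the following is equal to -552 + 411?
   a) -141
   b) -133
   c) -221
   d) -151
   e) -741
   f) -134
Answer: a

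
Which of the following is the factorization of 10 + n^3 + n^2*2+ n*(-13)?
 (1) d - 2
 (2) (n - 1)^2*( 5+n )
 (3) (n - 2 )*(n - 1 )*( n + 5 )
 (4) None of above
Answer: 3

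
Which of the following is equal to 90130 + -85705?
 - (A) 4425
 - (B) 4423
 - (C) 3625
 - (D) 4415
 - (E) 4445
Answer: A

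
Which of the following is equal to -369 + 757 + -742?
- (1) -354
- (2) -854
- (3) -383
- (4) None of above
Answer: 1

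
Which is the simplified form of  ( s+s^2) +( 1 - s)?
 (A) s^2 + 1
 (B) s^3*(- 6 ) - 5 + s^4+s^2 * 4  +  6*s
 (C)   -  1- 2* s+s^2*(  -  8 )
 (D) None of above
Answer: A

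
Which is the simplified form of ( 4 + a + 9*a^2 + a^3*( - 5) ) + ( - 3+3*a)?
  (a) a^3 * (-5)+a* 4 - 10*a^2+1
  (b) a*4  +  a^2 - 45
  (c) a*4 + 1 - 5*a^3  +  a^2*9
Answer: c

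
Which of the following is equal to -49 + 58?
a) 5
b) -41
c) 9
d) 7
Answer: c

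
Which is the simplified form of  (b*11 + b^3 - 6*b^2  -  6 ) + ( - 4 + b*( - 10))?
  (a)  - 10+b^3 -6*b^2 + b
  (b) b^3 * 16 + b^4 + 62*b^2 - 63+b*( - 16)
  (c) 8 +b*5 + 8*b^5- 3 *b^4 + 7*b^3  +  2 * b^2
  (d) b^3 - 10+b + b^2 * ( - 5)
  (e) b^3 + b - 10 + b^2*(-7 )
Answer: a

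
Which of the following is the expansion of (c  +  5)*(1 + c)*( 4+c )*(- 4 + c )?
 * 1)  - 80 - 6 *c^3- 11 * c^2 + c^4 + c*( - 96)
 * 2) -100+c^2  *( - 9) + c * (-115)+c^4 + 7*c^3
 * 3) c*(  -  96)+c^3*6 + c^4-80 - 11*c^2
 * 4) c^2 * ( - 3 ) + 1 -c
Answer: 3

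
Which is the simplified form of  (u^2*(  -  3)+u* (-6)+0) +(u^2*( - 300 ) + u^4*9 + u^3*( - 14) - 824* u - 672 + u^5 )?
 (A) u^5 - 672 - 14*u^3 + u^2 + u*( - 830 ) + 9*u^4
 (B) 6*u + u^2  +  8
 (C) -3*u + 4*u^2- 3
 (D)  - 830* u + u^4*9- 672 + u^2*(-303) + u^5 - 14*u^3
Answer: D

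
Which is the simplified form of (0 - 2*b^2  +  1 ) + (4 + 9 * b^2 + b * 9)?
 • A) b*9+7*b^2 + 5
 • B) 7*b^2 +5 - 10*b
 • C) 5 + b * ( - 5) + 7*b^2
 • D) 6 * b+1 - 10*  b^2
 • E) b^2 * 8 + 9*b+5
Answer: A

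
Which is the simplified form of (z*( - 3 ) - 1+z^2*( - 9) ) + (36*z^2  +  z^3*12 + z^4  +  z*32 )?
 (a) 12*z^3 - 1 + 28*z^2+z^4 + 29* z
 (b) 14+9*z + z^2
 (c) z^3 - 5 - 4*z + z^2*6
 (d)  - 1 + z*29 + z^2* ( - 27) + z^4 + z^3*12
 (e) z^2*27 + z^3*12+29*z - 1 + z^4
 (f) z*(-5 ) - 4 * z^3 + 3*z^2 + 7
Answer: e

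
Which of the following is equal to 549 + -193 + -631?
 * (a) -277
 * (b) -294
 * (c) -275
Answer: c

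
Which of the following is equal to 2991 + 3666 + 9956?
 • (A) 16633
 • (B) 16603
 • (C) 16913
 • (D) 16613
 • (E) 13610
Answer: D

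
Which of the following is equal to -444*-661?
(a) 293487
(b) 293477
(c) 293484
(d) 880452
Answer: c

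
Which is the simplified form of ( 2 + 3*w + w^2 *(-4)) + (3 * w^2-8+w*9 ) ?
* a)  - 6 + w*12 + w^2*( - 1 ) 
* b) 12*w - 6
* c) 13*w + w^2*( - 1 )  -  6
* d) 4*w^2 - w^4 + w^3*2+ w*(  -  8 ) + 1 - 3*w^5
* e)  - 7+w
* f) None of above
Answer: a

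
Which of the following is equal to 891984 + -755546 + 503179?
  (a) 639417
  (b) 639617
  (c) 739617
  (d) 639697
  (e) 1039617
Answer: b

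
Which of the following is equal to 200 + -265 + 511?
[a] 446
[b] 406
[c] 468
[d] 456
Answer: a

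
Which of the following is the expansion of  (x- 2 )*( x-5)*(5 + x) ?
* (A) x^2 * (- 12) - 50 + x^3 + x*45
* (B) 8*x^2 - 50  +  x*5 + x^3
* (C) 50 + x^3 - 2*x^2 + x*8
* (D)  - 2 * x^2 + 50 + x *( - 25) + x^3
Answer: D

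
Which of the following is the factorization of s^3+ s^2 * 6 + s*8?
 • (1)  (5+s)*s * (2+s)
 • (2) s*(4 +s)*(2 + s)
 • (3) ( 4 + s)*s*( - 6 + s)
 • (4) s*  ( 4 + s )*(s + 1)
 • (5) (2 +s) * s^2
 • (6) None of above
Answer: 2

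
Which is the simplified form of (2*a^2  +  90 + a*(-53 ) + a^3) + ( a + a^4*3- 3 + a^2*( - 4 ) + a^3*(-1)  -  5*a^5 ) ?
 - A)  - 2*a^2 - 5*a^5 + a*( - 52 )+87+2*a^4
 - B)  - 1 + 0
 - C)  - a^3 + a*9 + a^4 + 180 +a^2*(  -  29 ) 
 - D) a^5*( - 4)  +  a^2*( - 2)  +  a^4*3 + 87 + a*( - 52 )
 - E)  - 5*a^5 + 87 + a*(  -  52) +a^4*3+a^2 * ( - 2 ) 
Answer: E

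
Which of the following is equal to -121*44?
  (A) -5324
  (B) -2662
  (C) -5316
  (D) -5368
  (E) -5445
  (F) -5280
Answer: A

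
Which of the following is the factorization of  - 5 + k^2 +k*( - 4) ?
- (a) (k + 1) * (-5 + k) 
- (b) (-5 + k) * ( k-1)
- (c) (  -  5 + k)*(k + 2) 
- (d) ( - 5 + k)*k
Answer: a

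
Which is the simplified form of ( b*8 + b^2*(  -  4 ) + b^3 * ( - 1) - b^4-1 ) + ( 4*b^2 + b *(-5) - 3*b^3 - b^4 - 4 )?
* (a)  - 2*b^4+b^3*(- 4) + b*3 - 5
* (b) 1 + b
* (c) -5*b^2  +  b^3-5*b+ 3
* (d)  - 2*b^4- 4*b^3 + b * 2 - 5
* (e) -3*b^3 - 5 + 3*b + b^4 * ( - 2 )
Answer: a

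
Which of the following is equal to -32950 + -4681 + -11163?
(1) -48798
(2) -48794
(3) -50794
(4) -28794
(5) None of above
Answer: 2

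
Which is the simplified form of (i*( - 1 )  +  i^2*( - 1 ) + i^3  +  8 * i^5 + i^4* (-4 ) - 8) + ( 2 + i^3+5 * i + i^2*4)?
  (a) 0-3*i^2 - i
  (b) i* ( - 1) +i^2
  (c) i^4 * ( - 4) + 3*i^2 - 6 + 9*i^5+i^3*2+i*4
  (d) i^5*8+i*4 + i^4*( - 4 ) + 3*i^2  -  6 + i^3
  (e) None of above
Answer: e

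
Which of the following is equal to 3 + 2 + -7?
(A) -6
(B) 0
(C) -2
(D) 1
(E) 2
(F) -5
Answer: C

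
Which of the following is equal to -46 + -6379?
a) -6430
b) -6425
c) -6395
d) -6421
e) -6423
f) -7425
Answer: b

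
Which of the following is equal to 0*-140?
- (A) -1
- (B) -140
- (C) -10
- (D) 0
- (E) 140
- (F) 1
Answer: D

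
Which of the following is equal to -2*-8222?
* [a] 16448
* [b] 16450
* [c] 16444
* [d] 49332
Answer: c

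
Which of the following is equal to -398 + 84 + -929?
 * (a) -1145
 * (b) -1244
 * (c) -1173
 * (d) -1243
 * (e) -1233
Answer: d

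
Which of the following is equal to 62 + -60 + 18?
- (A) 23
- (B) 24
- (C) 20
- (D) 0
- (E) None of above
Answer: C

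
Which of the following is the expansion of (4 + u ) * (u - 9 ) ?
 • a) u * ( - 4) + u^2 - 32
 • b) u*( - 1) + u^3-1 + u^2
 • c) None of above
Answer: c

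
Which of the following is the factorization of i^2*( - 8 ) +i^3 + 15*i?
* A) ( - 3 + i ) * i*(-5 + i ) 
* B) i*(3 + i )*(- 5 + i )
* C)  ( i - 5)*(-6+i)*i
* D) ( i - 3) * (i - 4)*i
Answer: A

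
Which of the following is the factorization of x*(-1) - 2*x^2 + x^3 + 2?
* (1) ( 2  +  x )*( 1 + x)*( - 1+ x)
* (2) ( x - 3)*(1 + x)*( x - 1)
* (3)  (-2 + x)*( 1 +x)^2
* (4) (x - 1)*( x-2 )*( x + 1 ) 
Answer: 4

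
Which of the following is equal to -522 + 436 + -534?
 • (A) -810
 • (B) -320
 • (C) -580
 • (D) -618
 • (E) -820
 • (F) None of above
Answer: F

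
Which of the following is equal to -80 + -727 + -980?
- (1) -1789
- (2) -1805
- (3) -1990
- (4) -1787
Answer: 4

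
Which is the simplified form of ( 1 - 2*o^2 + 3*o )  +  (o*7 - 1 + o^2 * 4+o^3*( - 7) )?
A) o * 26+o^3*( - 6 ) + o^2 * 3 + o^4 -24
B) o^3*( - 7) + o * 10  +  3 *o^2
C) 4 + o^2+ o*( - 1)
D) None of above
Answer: D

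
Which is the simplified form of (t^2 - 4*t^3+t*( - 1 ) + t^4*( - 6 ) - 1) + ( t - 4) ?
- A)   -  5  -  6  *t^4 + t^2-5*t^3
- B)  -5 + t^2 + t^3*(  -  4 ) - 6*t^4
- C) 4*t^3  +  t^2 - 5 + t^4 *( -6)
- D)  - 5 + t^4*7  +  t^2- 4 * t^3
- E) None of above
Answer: B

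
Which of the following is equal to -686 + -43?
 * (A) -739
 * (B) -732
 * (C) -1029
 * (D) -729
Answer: D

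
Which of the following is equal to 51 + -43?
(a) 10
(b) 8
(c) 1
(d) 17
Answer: b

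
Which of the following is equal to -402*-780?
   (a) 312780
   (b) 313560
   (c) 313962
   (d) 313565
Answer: b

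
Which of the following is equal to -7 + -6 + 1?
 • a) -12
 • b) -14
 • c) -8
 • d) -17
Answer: a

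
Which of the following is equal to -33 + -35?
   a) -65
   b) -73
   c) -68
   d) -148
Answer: c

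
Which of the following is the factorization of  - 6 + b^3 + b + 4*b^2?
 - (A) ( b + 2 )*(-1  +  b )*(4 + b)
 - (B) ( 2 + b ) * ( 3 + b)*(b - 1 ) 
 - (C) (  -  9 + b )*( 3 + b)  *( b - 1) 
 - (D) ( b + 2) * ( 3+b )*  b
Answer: B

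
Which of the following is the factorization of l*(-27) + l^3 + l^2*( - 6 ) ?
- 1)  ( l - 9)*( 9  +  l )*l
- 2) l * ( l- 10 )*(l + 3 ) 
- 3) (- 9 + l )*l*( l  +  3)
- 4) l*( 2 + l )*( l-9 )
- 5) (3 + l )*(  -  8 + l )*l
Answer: 3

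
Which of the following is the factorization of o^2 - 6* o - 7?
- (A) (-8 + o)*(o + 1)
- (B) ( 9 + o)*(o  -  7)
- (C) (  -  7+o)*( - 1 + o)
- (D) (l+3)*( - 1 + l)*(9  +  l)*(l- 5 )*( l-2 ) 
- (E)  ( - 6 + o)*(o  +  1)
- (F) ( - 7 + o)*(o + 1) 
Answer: F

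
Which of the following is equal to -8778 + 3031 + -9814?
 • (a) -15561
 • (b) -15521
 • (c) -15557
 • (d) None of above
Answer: a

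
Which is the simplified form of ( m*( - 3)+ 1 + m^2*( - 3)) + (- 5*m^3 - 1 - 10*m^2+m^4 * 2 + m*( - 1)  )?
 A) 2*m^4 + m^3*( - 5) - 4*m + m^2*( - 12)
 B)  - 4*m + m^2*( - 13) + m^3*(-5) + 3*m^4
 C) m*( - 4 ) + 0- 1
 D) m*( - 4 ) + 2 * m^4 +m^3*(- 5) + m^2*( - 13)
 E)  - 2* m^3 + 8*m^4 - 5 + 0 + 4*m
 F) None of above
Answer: D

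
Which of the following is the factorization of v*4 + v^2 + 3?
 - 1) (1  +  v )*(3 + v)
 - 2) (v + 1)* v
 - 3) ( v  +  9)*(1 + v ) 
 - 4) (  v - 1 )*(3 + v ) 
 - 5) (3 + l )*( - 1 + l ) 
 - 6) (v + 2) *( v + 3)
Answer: 1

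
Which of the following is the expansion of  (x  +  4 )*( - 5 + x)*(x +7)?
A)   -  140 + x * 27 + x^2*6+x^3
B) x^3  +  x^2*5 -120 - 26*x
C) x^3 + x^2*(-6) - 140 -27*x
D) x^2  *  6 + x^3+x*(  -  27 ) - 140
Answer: D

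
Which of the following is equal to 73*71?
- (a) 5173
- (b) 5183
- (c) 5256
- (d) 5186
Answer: b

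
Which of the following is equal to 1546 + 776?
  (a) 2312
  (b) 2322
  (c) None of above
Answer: b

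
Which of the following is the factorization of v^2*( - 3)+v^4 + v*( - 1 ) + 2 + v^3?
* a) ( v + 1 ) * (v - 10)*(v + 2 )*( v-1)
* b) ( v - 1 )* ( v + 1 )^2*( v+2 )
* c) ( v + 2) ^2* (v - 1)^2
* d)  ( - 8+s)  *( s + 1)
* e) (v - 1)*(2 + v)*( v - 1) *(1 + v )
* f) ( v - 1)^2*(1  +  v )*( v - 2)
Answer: e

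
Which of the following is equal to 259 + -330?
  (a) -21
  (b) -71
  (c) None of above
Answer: b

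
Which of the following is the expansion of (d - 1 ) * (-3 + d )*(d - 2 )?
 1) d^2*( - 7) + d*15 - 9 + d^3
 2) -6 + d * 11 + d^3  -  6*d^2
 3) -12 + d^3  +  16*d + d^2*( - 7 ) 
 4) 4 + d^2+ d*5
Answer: 2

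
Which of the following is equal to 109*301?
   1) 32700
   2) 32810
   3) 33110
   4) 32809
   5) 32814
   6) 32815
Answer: 4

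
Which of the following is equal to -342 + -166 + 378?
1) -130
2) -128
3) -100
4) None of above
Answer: 1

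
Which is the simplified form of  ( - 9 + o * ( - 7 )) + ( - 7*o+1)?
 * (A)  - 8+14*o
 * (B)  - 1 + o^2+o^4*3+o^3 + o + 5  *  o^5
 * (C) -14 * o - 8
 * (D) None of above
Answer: C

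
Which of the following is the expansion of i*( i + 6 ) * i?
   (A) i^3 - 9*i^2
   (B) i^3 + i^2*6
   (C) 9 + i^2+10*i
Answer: B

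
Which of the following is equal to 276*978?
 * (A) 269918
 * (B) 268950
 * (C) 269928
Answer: C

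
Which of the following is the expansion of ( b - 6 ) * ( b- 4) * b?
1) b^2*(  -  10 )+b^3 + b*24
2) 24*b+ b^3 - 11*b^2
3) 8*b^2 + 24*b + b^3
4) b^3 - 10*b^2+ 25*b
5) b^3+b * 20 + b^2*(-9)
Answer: 1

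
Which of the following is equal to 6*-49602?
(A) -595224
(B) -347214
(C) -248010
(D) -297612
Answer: D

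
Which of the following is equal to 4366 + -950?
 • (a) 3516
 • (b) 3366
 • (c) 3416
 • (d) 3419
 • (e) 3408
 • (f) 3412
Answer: c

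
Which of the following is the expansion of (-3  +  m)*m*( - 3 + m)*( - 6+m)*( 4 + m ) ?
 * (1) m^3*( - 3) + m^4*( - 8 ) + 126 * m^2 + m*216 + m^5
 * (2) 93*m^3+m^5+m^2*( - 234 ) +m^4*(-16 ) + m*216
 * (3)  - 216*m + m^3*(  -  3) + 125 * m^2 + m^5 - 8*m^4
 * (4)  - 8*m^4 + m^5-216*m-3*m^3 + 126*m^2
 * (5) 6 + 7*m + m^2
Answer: 4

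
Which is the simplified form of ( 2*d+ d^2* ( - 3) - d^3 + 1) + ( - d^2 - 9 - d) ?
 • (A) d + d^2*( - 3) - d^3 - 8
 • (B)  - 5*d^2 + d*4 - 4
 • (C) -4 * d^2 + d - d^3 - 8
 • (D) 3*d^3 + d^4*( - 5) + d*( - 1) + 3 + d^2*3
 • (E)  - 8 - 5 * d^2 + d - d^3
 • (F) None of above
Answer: C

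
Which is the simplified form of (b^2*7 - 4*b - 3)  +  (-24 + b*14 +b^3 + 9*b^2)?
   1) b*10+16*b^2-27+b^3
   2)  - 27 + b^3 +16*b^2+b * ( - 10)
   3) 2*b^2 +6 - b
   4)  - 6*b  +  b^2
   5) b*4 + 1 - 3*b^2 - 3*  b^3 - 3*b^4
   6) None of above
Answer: 1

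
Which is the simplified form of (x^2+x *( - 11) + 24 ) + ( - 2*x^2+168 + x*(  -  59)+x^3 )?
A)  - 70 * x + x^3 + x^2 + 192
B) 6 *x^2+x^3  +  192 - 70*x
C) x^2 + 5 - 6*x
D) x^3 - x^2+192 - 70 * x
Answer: D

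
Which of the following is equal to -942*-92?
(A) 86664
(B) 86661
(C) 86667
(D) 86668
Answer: A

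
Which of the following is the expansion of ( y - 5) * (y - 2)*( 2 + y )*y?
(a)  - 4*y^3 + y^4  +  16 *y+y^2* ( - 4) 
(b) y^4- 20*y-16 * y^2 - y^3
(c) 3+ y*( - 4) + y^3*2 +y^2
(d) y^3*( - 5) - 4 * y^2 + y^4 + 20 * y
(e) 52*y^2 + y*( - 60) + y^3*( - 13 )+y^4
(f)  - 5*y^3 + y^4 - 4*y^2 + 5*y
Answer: d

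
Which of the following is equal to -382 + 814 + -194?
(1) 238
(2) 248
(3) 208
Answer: 1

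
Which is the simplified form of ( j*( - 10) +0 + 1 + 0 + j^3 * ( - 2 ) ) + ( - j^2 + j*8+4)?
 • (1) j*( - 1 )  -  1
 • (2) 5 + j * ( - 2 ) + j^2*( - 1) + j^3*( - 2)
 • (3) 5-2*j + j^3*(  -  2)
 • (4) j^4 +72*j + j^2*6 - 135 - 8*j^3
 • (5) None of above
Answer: 2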